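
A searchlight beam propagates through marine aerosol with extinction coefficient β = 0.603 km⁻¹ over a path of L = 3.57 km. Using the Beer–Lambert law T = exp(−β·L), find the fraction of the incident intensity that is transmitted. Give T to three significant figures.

0.116

τ = β·L = 0.603 × 3.57 = 2.1527.
T = exp(−2.1527) = 0.1162.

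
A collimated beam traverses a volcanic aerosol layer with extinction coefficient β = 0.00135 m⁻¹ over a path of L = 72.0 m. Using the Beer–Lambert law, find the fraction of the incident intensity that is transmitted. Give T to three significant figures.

τ = β·L = 0.00135 × 72.0 = 0.0972.
T = exp(−0.0972) = 0.9074.

0.907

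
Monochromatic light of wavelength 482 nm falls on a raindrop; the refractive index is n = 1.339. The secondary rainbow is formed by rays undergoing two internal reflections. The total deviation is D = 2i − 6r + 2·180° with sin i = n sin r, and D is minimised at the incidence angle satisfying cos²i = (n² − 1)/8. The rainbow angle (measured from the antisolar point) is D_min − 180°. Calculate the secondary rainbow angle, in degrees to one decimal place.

52.5°

cos²i = (1.79292 − 1)/8 = 0.09912; i = arccos(0.31483) = 71.650°.
sin r = sin 71.650°/1.339 = 0.70885; r = 45.141°.
D_min = 2·71.650° − 6·45.141° + 360° = 232.451°.
Rainbow angle = D_min − 180° = 52.451°.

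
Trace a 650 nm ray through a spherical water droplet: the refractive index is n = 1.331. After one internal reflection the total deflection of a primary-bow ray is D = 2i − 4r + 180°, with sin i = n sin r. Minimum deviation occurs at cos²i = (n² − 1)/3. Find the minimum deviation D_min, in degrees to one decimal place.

137.6°

cos²i = (1.77156 − 1)/3 = 0.25719; i = arccos(0.50714) = 59.527°.
sin r = sin 59.527°/1.331 = 0.64753; r = 40.356°.
D_min = 2·59.527° − 4·40.356° + 180° = 137.630°.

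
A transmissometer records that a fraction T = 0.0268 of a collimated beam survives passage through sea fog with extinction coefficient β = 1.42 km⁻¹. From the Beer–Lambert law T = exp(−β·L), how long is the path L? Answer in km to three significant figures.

2.55 km

Beer–Lambert: T = exp(−βL) ⇒ L = −ln(T)/β = −ln(0.0268)/1.42 = 3.6194/1.42 = 2.549 km.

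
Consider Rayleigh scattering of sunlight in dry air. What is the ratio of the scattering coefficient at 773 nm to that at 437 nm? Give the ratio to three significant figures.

Rayleigh scattering ∝ λ⁻⁴, so the ratio of coefficients is the inverse fourth power of the wavelength ratio.
σ(773)/σ(437) = (437/773)⁴ = (0.5653)⁴ = 0.1021.

0.102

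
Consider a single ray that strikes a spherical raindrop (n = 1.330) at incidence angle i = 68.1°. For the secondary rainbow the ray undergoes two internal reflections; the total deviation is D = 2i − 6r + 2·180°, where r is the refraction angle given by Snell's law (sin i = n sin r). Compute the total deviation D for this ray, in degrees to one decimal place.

230.8°

sin r = sin 68.1° / 1.330 = 0.9278/1.330 = 0.6976; r = 44.24°.
D = 2·68.1° − 6·44.24° + 2·180° = 136.20° − 265.42° + 360° = 230.78°.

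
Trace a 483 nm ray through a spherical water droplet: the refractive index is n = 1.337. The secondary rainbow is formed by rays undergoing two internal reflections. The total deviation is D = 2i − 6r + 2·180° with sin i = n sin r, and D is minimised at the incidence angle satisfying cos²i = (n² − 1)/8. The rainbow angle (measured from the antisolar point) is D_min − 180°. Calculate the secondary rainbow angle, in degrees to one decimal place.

51.9°

cos²i = (1.78757 − 1)/8 = 0.09845; i = arccos(0.31376) = 71.714°.
sin r = sin 71.714°/1.337 = 0.71017; r = 45.249°.
D_min = 2·71.714° − 6·45.249° + 360° = 231.934°.
Rainbow angle = D_min − 180° = 51.934°.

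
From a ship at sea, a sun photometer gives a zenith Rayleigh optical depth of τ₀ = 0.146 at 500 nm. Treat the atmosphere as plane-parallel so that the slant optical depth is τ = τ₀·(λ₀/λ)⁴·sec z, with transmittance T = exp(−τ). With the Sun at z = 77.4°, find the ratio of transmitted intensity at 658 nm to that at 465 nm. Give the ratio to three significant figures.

Airmass: sec 77.4° = 4.5841.
τ(658 nm) = 0.146 × (500/658)⁴ × 4.5841 = 0.146 × 0.3334 × 4.5841 = 0.2231.
τ(465 nm) = 0.146 × (500/465)⁴ × 4.5841 = 0.146 × 1.3368 × 4.5841 = 0.8947.
T(658)/T(465) = exp(τ_B − τ_A) = exp(0.6716) = 1.9573.

1.96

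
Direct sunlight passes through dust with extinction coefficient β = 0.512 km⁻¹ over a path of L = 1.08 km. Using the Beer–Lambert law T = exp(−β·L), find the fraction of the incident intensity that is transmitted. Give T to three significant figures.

τ = β·L = 0.512 × 1.08 = 0.5530.
T = exp(−0.5530) = 0.5752.

0.575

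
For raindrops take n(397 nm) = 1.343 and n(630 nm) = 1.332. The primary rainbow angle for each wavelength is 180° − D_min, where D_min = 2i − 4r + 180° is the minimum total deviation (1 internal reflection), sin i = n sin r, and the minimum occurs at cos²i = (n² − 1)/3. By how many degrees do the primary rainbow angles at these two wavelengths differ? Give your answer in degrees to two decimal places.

1.58°

At 397 nm (n = 1.343): cos²i = 0.26788 → i = 58.830°, r = 39.577°, D_min = 139.354°, rainbow angle = 40.646°.
At 630 nm (n = 1.332): cos²i = 0.25807 → i = 59.469°, r = 40.290°, D_min = 137.776°, rainbow angle = 42.224°.
Angular width = |40.646° − 42.224°| = 1.578°.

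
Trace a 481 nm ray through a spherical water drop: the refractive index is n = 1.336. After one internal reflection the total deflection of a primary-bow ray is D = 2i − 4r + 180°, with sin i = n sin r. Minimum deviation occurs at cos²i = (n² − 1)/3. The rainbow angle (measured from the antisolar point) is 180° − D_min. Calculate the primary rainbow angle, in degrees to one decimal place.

41.6°

cos²i = (1.78490 − 1)/3 = 0.26163; i = arccos(0.51150) = 59.236°.
sin r = sin 59.236°/1.336 = 0.64318; r = 40.029°.
D_min = 2·59.236° − 4·40.029° + 180° = 138.356°.
Rainbow angle = 180° − D_min = 41.644°.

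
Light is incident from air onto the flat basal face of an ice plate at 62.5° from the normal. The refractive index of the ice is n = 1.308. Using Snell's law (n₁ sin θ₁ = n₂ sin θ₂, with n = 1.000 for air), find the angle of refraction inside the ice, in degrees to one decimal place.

Snell: sin θ_r = sin θ_i / n = sin 62.5° / 1.308 = 0.8870 / 1.308 = 0.6781.
θ_r = arcsin(0.6781) = 42.70°.

42.7°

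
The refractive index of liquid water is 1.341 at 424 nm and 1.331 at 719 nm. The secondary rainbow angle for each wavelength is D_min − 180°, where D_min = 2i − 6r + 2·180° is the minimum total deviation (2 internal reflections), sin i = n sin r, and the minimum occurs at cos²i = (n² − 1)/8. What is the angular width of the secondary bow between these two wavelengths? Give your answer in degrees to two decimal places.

2.60°

At 424 nm (n = 1.341): cos²i = 0.09979 → i = 71.586°, r = 45.034°, D_min = 232.966°, rainbow angle = 52.966°.
At 719 nm (n = 1.331): cos²i = 0.09645 → i = 71.907°, r = 45.575°, D_min = 230.365°, rainbow angle = 50.365°.
Angular width = |52.966° − 50.365°| = 2.601°.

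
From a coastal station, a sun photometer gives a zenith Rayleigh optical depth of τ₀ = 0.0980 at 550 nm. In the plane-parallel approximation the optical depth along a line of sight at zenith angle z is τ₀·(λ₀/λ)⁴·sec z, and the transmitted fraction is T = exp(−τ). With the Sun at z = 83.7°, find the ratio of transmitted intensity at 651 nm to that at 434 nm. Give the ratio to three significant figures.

Airmass: sec 83.7° = 9.1129.
τ(651 nm) = 0.0980 × (550/651)⁴ × 9.1129 = 0.0980 × 0.5095 × 9.1129 = 0.4550.
τ(434 nm) = 0.0980 × (550/434)⁴ × 9.1129 = 0.0980 × 2.5792 × 9.1129 = 2.3034.
T(651)/T(434) = exp(τ_B − τ_A) = exp(1.8484) = 6.3499.

6.35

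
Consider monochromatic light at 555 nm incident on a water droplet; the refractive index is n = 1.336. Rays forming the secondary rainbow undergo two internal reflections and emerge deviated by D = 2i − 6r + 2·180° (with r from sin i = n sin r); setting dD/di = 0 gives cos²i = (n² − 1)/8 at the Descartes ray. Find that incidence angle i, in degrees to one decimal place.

71.7°

cos²i = (1.336² − 1)/8 = (1.78490 − 1)/8 = 0.09811.
cos i = 0.31323, so i = 71.746°.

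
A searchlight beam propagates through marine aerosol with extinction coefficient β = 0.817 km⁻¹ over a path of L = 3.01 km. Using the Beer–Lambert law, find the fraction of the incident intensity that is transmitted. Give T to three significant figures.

τ = β·L = 0.817 × 3.01 = 2.4592.
T = exp(−2.4592) = 0.0855.

0.0855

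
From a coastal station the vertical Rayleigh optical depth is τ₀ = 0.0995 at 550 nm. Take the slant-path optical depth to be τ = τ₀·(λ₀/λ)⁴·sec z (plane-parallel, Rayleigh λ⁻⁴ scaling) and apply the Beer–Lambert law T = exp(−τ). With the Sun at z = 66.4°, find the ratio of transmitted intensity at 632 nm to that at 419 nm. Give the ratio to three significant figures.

Airmass: sec 66.4° = 2.4978.
τ(632 nm) = 0.0995 × (550/632)⁴ × 2.4978 = 0.0995 × 0.5736 × 2.4978 = 0.1425.
τ(419 nm) = 0.0995 × (550/419)⁴ × 2.4978 = 0.0995 × 2.9689 × 2.4978 = 0.7379.
T(632)/T(419) = exp(τ_B − τ_A) = exp(0.5953) = 1.8136.

1.81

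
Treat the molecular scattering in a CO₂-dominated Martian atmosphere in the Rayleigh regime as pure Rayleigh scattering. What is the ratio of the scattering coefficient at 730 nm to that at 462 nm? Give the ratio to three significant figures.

0.160

Rayleigh scattering ∝ λ⁻⁴, so the ratio of coefficients is the inverse fourth power of the wavelength ratio.
σ(730)/σ(462) = (462/730)⁴ = (0.6329)⁴ = 0.1604.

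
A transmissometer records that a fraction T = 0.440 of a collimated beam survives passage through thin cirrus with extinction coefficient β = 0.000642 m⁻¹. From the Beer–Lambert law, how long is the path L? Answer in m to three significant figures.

1280 m

Beer–Lambert: T = exp(−βL) ⇒ L = −ln(T)/β = −ln(0.440)/0.000642 = 0.8210/0.000642 = 1279 m.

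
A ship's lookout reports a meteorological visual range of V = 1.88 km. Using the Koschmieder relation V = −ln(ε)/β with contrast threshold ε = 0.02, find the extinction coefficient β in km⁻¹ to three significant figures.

2.08 km⁻¹

β = −ln(0.02) / V = 3.912 / 1.88 = 2.0809 km⁻¹.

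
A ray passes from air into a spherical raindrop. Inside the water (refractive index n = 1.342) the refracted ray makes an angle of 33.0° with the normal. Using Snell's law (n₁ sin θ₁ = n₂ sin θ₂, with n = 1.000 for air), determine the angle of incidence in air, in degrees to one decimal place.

47.0°

Snell: sin θ_i = n · sin θ_r = 1.342 × sin 33.0° = 1.342 × 0.5446 = 0.7309.
θ_i = arcsin(0.7309) = 46.96°.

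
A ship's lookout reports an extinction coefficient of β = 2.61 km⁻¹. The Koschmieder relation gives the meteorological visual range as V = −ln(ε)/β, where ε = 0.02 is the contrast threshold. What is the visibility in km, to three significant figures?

1.50 km

V = −ln(0.02) / 2.61 = 3.912 / 2.61 = 1.4989 km.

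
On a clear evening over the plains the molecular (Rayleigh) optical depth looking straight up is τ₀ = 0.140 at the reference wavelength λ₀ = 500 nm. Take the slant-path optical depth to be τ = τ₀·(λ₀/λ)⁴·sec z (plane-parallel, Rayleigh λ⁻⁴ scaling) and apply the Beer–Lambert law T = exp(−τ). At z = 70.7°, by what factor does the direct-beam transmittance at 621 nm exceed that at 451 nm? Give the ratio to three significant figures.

1.59

Airmass: sec 70.7° = 3.0256.
τ(621 nm) = 0.140 × (500/621)⁴ × 3.0256 = 0.140 × 0.4203 × 3.0256 = 0.1780.
τ(451 nm) = 0.140 × (500/451)⁴ × 3.0256 = 0.140 × 1.5107 × 3.0256 = 0.6399.
T(621)/T(451) = exp(τ_B − τ_A) = exp(0.4619) = 1.5871.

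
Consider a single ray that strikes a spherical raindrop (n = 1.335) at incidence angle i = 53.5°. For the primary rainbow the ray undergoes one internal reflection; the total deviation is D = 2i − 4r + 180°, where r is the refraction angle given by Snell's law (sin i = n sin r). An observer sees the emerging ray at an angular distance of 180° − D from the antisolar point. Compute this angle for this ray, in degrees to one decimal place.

41.1°

sin r = sin 53.5° / 1.335 = 0.8039/1.335 = 0.6021; r = 37.02°.
D = 2·53.5° − 4·37.02° + 180° = 107.00° − 148.09° + 180° = 138.91°.
Angle from antisolar point = 180° − D = 41.09°.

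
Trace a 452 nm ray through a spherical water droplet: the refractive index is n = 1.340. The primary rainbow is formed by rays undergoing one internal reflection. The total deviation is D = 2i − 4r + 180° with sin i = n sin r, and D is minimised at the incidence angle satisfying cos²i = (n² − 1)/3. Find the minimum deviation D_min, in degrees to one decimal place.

138.9°

cos²i = (1.79560 − 1)/3 = 0.26520; i = arccos(0.51498) = 59.004°.
sin r = sin 59.004°/1.340 = 0.63971; r = 39.770°.
D_min = 2·59.004° − 4·39.770° + 180° = 138.929°.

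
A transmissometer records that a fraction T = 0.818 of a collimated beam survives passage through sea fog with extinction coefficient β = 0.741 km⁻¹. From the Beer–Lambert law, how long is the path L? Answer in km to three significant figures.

0.271 km

Beer–Lambert: T = exp(−βL) ⇒ L = −ln(T)/β = −ln(0.818)/0.741 = 0.2009/0.741 = 0.2711 km.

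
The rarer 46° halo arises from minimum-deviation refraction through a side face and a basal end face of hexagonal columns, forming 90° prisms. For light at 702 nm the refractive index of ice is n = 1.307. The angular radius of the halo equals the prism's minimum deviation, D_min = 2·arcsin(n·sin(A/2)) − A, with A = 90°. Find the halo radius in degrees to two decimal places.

45.09°

n·sin(A/2) = 1.307 × sin 45° = 1.307 × 0.7071 = 0.9242.
D_min = 2·arcsin(0.9242) − 90° = 2 × 67.546° − 90° = 45.093°.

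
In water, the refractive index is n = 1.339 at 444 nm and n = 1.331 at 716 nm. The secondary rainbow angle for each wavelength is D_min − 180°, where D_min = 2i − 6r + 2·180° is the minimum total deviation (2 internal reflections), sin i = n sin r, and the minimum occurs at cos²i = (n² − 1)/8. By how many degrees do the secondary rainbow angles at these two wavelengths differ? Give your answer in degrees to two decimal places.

At 444 nm (n = 1.339): cos²i = 0.09912 → i = 71.650°, r = 45.141°, D_min = 232.451°, rainbow angle = 52.451°.
At 716 nm (n = 1.331): cos²i = 0.09645 → i = 71.907°, r = 45.575°, D_min = 230.365°, rainbow angle = 50.365°.
Angular width = |52.451° − 50.365°| = 2.086°.

2.09°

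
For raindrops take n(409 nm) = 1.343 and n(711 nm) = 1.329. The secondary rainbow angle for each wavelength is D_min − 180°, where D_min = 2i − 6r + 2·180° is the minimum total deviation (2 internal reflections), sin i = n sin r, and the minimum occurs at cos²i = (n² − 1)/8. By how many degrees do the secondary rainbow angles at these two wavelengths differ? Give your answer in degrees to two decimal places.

At 409 nm (n = 1.343): cos²i = 0.10046 → i = 71.522°, r = 44.928°, D_min = 233.478°, rainbow angle = 53.478°.
At 711 nm (n = 1.329): cos²i = 0.09578 → i = 71.972°, r = 45.685°, D_min = 229.837°, rainbow angle = 49.837°.
Angular width = |53.478° − 49.837°| = 3.641°.

3.64°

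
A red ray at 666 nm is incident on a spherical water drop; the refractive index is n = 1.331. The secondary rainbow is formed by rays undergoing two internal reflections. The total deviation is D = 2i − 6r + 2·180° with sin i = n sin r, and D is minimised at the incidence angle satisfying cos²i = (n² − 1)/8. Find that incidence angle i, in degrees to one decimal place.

cos²i = (1.331² − 1)/8 = (1.77156 − 1)/8 = 0.09645.
cos i = 0.31056, so i = 71.907°.

71.9°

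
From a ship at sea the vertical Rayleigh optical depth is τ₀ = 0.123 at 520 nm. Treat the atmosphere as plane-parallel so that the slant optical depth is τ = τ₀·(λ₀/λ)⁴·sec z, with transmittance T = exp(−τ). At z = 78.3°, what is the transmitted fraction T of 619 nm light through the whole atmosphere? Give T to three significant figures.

sec 78.3° = 4.9313.
τ = 0.123 × (520/619)⁴ × 4.9313 = 0.123 × 0.4980 × 4.9313 = 0.3021.
T = exp(−0.3021) = 0.7393.

0.739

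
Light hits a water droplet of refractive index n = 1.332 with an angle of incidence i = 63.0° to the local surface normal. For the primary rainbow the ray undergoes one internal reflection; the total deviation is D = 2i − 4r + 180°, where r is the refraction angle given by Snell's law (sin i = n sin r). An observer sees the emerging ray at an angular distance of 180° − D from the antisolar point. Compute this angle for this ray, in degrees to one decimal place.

sin r = sin 63.0° / 1.332 = 0.8910/1.332 = 0.6689; r = 41.98°.
D = 2·63.0° − 4·41.98° + 180° = 126.00° − 167.94° + 180° = 138.06°.
Angle from antisolar point = 180° − D = 41.94°.

41.9°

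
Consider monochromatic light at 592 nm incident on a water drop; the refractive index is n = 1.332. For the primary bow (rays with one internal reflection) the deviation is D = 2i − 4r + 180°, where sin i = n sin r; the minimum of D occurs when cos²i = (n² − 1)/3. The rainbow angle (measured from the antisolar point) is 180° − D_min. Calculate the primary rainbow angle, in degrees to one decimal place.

42.2°

cos²i = (1.77422 − 1)/3 = 0.25807; i = arccos(0.50801) = 59.469°.
sin r = sin 59.469°/1.332 = 0.64666; r = 40.290°.
D_min = 2·59.469° − 4·40.290° + 180° = 137.776°.
Rainbow angle = 180° − D_min = 42.224°.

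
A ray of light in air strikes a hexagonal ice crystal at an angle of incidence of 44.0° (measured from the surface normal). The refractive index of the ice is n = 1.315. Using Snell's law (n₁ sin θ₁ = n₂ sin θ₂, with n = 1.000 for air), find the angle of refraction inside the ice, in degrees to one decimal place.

Snell: sin θ_r = sin θ_i / n = sin 44.0° / 1.315 = 0.6947 / 1.315 = 0.5283.
θ_r = arcsin(0.5283) = 31.89°.

31.9°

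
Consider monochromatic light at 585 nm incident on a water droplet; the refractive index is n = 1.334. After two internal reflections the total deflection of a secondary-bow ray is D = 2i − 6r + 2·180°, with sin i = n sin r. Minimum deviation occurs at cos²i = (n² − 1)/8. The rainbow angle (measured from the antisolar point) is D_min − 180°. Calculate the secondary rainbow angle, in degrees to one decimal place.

cos²i = (1.77956 − 1)/8 = 0.09744; i = arccos(0.31216) = 71.810°.
sin r = sin 71.810°/1.334 = 0.71217; r = 45.411°.
D_min = 2·71.810° − 6·45.411° + 360° = 231.153°.
Rainbow angle = D_min − 180° = 51.153°.

51.2°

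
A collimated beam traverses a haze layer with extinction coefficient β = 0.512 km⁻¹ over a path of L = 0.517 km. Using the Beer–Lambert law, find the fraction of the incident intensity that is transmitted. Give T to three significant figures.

τ = β·L = 0.512 × 0.517 = 0.2647.
T = exp(−0.2647) = 0.7674.

0.767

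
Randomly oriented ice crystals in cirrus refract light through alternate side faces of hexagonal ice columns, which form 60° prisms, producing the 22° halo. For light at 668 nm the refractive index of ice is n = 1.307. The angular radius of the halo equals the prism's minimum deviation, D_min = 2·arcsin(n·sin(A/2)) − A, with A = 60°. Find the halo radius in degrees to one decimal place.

21.6°

n·sin(A/2) = 1.307 × sin 30° = 1.307 × 0.5000 = 0.6535.
D_min = 2·arcsin(0.6535) − 60° = 2 × 40.806° − 60° = 21.612°.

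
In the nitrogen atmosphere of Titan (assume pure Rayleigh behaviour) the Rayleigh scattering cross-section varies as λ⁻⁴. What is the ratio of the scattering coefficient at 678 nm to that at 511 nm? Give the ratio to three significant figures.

Rayleigh scattering ∝ λ⁻⁴, so the ratio of coefficients is the inverse fourth power of the wavelength ratio.
σ(678)/σ(511) = (511/678)⁴ = (0.7537)⁴ = 0.3227.

0.323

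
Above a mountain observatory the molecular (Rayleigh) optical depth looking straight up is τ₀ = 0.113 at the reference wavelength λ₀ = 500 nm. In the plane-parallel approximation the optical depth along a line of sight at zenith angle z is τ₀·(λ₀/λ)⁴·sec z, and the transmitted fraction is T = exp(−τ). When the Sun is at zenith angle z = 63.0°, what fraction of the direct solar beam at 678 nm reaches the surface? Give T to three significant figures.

sec 63.0° = 2.2027.
τ = 0.113 × (500/678)⁴ × 2.2027 = 0.113 × 0.2958 × 2.2027 = 0.0736.
T = exp(−0.0736) = 0.9290.

0.929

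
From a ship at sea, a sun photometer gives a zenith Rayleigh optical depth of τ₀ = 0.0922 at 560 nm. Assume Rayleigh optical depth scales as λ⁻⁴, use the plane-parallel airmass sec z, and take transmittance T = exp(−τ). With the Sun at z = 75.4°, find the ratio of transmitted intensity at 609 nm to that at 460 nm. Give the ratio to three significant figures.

1.72

Airmass: sec 75.4° = 3.9672.
τ(609 nm) = 0.0922 × (560/609)⁴ × 3.9672 = 0.0922 × 0.7150 × 3.9672 = 0.2615.
τ(460 nm) = 0.0922 × (560/460)⁴ × 3.9672 = 0.0922 × 2.1964 × 3.9672 = 0.8034.
T(609)/T(460) = exp(τ_B − τ_A) = exp(0.5419) = 1.7192.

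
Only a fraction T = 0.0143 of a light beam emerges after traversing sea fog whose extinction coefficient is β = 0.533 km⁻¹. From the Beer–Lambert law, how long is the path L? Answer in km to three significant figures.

Beer–Lambert: T = exp(−βL) ⇒ L = −ln(T)/β = −ln(0.0143)/0.533 = 4.2475/0.533 = 7.969 km.

7.97 km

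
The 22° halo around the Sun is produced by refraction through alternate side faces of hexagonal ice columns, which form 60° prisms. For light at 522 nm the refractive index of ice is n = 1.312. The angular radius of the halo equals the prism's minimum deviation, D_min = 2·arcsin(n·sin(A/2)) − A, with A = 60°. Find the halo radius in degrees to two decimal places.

21.99°

n·sin(A/2) = 1.312 × sin 30° = 1.312 × 0.5000 = 0.6560.
D_min = 2·arcsin(0.6560) − 60° = 2 × 40.996° − 60° = 21.991°.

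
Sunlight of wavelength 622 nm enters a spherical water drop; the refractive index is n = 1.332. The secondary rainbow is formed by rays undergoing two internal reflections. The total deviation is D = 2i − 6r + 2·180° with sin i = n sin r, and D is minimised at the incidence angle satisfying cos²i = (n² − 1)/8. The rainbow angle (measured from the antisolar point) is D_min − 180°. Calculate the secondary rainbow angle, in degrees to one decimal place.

50.6°

cos²i = (1.77422 − 1)/8 = 0.09678; i = arccos(0.31109) = 71.875°.
sin r = sin 71.875°/1.332 = 0.71350; r = 45.520°.
D_min = 2·71.875° − 6·45.520° + 360° = 230.628°.
Rainbow angle = D_min − 180° = 50.628°.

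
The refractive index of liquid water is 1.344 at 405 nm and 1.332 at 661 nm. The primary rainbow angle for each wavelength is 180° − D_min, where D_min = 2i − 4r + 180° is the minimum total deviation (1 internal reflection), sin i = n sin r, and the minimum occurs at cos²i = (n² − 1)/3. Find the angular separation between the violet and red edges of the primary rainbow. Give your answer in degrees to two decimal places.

At 405 nm (n = 1.344): cos²i = 0.26878 → i = 58.772°, r = 39.512°, D_min = 139.495°, rainbow angle = 40.505°.
At 661 nm (n = 1.332): cos²i = 0.25807 → i = 59.469°, r = 40.290°, D_min = 137.776°, rainbow angle = 42.224°.
Angular width = |40.505° − 42.224°| = 1.719°.

1.72°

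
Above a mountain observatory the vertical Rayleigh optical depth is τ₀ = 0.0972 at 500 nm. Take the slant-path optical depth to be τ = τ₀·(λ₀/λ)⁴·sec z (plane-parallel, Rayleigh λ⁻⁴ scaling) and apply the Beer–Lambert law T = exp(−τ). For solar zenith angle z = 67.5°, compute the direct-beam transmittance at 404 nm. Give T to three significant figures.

0.551

sec 67.5° = 2.6131.
τ = 0.0972 × (500/404)⁴ × 2.6131 = 0.0972 × 2.3461 × 2.6131 = 0.5959.
T = exp(−0.5959) = 0.5511.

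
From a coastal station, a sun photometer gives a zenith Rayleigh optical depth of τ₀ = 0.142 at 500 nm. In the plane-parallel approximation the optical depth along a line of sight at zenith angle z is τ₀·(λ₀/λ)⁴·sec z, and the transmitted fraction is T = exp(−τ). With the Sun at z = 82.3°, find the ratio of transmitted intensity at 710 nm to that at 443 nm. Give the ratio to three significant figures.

Airmass: sec 82.3° = 7.4635.
τ(710 nm) = 0.142 × (500/710)⁴ × 7.4635 = 0.142 × 0.2459 × 7.4635 = 0.2607.
τ(443 nm) = 0.142 × (500/443)⁴ × 7.4635 = 0.142 × 1.6228 × 7.4635 = 1.7199.
T(710)/T(443) = exp(τ_B − τ_A) = exp(1.4592) = 4.3025.

4.30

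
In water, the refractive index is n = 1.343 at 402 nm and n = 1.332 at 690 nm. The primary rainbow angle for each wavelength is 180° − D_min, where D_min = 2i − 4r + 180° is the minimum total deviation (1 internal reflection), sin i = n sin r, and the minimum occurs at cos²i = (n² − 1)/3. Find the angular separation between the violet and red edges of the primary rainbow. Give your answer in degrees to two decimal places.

1.58°

At 402 nm (n = 1.343): cos²i = 0.26788 → i = 58.830°, r = 39.577°, D_min = 139.354°, rainbow angle = 40.646°.
At 690 nm (n = 1.332): cos²i = 0.25807 → i = 59.469°, r = 40.290°, D_min = 137.776°, rainbow angle = 42.224°.
Angular width = |40.646° − 42.224°| = 1.578°.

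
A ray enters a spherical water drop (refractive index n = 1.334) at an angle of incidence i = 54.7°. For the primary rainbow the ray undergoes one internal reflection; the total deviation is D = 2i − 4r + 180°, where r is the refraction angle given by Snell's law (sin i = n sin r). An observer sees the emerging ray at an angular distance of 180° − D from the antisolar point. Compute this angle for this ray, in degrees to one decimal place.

sin r = sin 54.7° / 1.334 = 0.8161/1.334 = 0.6118; r = 37.72°.
D = 2·54.7° − 4·37.72° + 180° = 109.40° − 150.88° + 180° = 138.52°.
Angle from antisolar point = 180° − D = 41.48°.

41.5°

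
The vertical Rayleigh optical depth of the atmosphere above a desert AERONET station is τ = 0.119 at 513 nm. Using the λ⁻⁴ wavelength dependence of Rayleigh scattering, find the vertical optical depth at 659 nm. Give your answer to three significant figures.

τ(659 nm) = τ(513 nm) × (513/659)⁴ = 0.119 × (0.7785)⁴ = 0.119 × 0.3672 = 0.0437.

0.0437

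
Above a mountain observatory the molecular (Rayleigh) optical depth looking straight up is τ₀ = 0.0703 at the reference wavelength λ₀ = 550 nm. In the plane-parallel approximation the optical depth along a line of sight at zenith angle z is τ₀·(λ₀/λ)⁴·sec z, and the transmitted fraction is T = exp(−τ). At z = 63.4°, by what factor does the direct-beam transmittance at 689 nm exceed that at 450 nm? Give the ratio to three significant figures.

Airmass: sec 63.4° = 2.2333.
τ(689 nm) = 0.0703 × (550/689)⁴ × 2.2333 = 0.0703 × 0.4060 × 2.2333 = 0.0638.
τ(450 nm) = 0.0703 × (550/450)⁴ × 2.2333 = 0.0703 × 2.2315 × 2.2333 = 0.3504.
T(689)/T(450) = exp(τ_B − τ_A) = exp(0.2866) = 1.3319.

1.33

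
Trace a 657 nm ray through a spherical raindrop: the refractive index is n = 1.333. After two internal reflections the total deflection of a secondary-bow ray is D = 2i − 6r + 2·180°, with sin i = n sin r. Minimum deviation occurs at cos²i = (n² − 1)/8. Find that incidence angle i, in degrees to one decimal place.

cos²i = (1.333² − 1)/8 = (1.77689 − 1)/8 = 0.09711.
cos i = 0.31163, so i = 71.843°.

71.8°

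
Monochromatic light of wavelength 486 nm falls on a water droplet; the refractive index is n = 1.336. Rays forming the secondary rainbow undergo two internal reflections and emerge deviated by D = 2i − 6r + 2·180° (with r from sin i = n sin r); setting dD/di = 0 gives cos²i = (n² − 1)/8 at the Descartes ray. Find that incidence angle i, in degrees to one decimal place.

cos²i = (1.336² − 1)/8 = (1.78490 − 1)/8 = 0.09811.
cos i = 0.31323, so i = 71.746°.

71.7°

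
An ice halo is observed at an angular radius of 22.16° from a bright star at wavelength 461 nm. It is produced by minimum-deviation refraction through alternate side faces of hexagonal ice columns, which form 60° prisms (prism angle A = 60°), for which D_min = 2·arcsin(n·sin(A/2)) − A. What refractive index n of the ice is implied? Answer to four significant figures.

1.314

Rearranging: n = sin((D_min + A)/2) / sin(A/2).
(D_min + A)/2 = (22.16° + 60°)/2 = 41.080°.
n = sin 41.080° / sin 30° = 0.6571 / 0.5000 = 1.3142.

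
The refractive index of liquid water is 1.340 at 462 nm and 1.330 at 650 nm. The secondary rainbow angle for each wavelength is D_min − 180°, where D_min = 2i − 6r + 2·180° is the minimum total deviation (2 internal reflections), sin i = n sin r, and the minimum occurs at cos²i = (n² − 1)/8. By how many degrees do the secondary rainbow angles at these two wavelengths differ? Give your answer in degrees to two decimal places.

2.61°

At 462 nm (n = 1.340): cos²i = 0.09945 → i = 71.618°, r = 45.088°, D_min = 232.709°, rainbow angle = 52.709°.
At 650 nm (n = 1.330): cos²i = 0.09611 → i = 71.940°, r = 45.630°, D_min = 230.101°, rainbow angle = 50.101°.
Angular width = |52.709° − 50.101°| = 2.608°.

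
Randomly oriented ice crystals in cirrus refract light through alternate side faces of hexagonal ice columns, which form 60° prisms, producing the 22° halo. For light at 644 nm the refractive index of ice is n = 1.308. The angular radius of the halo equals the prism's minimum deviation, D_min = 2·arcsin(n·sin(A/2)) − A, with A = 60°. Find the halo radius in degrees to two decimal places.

21.69°

n·sin(A/2) = 1.308 × sin 30° = 1.308 × 0.5000 = 0.6540.
D_min = 2·arcsin(0.6540) − 60° = 2 × 40.844° − 60° = 21.688°.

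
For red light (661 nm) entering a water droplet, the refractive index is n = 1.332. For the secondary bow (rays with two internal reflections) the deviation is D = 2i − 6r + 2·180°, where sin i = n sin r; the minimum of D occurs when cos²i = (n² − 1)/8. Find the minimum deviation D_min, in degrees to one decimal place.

cos²i = (1.77422 − 1)/8 = 0.09678; i = arccos(0.31109) = 71.875°.
sin r = sin 71.875°/1.332 = 0.71350; r = 45.520°.
D_min = 2·71.875° − 6·45.520° + 360° = 230.628°.

230.6°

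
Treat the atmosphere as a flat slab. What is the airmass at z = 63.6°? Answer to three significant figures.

X = sec z = 1/cos 63.6° = 1/0.4446 = 2.2490.

2.25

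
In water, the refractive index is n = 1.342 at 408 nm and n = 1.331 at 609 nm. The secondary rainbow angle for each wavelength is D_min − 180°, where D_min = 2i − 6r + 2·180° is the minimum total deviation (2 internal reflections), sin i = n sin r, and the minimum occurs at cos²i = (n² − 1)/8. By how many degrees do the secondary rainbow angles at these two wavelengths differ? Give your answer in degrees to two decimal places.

At 408 nm (n = 1.342): cos²i = 0.10012 → i = 71.554°, r = 44.981°, D_min = 233.222°, rainbow angle = 53.222°.
At 609 nm (n = 1.331): cos²i = 0.09645 → i = 71.907°, r = 45.575°, D_min = 230.365°, rainbow angle = 50.365°.
Angular width = |53.222° − 50.365°| = 2.857°.

2.86°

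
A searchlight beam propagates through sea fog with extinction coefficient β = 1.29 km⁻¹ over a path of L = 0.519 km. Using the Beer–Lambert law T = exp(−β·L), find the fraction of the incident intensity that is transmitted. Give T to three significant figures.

τ = β·L = 1.29 × 0.519 = 0.6695.
T = exp(−0.6695) = 0.5120.

0.512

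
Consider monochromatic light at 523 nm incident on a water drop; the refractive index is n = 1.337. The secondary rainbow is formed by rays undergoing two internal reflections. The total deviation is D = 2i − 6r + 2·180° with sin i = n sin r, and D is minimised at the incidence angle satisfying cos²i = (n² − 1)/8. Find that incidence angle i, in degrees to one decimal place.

cos²i = (1.337² − 1)/8 = (1.78757 − 1)/8 = 0.09845.
cos i = 0.31376, so i = 71.714°.

71.7°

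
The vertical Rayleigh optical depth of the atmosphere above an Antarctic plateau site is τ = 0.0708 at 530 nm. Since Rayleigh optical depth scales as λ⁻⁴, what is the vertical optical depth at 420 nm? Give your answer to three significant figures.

0.180

τ(420 nm) = τ(530 nm) × (530/420)⁴ = 0.0708 × (1.2619)⁴ = 0.0708 × 2.5357 = 0.1795.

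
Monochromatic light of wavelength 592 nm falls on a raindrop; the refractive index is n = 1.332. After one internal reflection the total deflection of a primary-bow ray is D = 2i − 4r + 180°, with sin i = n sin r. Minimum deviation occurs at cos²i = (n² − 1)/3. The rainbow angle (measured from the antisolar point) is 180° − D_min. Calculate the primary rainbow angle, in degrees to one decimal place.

cos²i = (1.77422 − 1)/3 = 0.25807; i = arccos(0.50801) = 59.469°.
sin r = sin 59.469°/1.332 = 0.64666; r = 40.290°.
D_min = 2·59.469° − 4·40.290° + 180° = 137.776°.
Rainbow angle = 180° − D_min = 42.224°.

42.2°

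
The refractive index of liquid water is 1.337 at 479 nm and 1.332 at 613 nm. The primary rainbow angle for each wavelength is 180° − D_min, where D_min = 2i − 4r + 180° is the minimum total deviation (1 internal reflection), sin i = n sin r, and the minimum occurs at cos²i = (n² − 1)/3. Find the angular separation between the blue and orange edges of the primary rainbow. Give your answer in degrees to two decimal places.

At 479 nm (n = 1.337): cos²i = 0.26252 → i = 59.178°, r = 39.964°, D_min = 138.500°, rainbow angle = 41.500°.
At 613 nm (n = 1.332): cos²i = 0.25807 → i = 59.469°, r = 40.290°, D_min = 137.776°, rainbow angle = 42.224°.
Angular width = |41.500° − 42.224°| = 0.724°.

0.72°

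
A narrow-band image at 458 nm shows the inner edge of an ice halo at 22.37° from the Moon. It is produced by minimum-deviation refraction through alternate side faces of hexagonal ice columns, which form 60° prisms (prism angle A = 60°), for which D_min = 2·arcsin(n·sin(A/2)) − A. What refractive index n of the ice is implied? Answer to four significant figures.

1.317

Rearranging: n = sin((D_min + A)/2) / sin(A/2).
(D_min + A)/2 = (22.37° + 60°)/2 = 41.185°.
n = sin 41.185° / sin 30° = 0.6585 / 0.5000 = 1.3170.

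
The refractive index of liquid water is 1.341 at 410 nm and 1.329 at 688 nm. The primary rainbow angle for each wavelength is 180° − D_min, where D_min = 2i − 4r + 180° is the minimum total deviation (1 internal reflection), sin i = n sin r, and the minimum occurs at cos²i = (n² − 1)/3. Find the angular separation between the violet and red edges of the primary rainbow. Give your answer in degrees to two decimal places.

1.73°

At 410 nm (n = 1.341): cos²i = 0.26609 → i = 58.946°, r = 39.705°, D_min = 139.071°, rainbow angle = 40.929°.
At 688 nm (n = 1.329): cos²i = 0.25541 → i = 59.643°, r = 40.487°, D_min = 137.337°, rainbow angle = 42.663°.
Angular width = |40.929° − 42.663°| = 1.735°.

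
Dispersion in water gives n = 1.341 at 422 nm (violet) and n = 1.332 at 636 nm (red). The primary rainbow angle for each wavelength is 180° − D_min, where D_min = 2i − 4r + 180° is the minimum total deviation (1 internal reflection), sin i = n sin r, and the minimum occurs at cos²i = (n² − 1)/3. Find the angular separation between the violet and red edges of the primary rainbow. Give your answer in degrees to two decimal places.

At 422 nm (n = 1.341): cos²i = 0.26609 → i = 58.946°, r = 39.705°, D_min = 139.071°, rainbow angle = 40.929°.
At 636 nm (n = 1.332): cos²i = 0.25807 → i = 59.469°, r = 40.290°, D_min = 137.776°, rainbow angle = 42.224°.
Angular width = |40.929° − 42.224°| = 1.295°.

1.29°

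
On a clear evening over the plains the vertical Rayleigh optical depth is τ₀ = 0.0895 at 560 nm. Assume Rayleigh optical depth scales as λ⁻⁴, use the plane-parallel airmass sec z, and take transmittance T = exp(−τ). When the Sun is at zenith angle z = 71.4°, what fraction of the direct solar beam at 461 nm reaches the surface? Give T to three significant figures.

sec 71.4° = 3.1352.
τ = 0.0895 × (560/461)⁴ × 3.1352 = 0.0895 × 2.1775 × 3.1352 = 0.6110.
T = exp(−0.6110) = 0.5428.

0.543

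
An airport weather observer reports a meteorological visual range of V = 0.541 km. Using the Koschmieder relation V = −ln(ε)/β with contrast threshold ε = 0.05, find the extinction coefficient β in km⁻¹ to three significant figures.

β = −ln(0.05) / V = 2.996 / 0.541 = 5.5374 km⁻¹.

5.54 km⁻¹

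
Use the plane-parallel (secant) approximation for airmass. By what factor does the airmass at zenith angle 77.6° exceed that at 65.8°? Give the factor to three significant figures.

1.91

X(77.6°)/X(65.8°) = sec 77.6° / sec 65.8° = cos 65.8° / cos 77.6° = 0.4099/0.2147 = 1.9090.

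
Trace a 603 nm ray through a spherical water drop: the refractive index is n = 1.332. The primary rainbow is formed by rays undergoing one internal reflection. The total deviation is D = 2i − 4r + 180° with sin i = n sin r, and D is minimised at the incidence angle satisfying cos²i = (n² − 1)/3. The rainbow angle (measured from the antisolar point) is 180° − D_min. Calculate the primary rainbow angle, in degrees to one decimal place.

cos²i = (1.77422 − 1)/3 = 0.25807; i = arccos(0.50801) = 59.469°.
sin r = sin 59.469°/1.332 = 0.64666; r = 40.290°.
D_min = 2·59.469° − 4·40.290° + 180° = 137.776°.
Rainbow angle = 180° − D_min = 42.224°.

42.2°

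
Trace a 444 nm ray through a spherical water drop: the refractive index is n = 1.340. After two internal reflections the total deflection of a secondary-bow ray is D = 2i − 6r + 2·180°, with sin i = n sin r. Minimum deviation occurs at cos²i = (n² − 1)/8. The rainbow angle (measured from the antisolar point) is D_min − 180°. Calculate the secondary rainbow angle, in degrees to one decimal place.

cos²i = (1.79560 − 1)/8 = 0.09945; i = arccos(0.31536) = 71.618°.
sin r = sin 71.618°/1.340 = 0.70819; r = 45.088°.
D_min = 2·71.618° − 6·45.088° + 360° = 232.709°.
Rainbow angle = D_min − 180° = 52.709°.

52.7°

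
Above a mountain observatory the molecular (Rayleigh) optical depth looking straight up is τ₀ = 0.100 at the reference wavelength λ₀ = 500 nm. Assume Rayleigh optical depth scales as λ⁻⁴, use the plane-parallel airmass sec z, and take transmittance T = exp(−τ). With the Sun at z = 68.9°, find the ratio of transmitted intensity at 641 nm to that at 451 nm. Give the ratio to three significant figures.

Airmass: sec 68.9° = 2.7778.
τ(641 nm) = 0.100 × (500/641)⁴ × 2.7778 = 0.100 × 0.3702 × 2.7778 = 0.1028.
τ(451 nm) = 0.100 × (500/451)⁴ × 2.7778 = 0.100 × 1.5107 × 2.7778 = 0.4196.
T(641)/T(451) = exp(τ_B − τ_A) = exp(0.3168) = 1.3727.

1.37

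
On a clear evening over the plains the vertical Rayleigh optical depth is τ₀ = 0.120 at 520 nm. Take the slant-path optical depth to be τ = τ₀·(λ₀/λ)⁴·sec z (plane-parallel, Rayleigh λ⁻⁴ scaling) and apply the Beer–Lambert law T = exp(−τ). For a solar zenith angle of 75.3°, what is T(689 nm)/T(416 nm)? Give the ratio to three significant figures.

Airmass: sec 75.3° = 3.9408.
τ(689 nm) = 0.120 × (520/689)⁴ × 3.9408 = 0.120 × 0.3244 × 3.9408 = 0.1534.
τ(416 nm) = 0.120 × (520/416)⁴ × 3.9408 = 0.120 × 2.4414 × 3.9408 = 1.1545.
T(689)/T(416) = exp(τ_B − τ_A) = exp(1.0011) = 2.7213.

2.72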